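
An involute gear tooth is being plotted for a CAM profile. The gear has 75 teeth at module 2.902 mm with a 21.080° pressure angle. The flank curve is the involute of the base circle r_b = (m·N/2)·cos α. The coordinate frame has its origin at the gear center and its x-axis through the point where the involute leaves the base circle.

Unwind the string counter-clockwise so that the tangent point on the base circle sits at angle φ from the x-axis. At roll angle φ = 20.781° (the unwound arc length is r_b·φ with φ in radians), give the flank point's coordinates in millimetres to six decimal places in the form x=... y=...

x=108.003184 y=1.593799

pitch radius r_p = m·N/2 = 2.902·75/2 = 108.825000
base radius r_b = r_p·cos α = 108.825000·cos 21.080° = 101.542337
roll angle φ = 20.781° = 0.36269687 rad
x = r_b·(cos φ + φ·sin φ) = 101.542337·(0.93494338 + 0.36269687·0.35479694) = 108.003184
y = r_b·(sin φ − φ·cos φ) = 101.542337·(0.35479694 − 0.36269687·0.93494338) = 1.593799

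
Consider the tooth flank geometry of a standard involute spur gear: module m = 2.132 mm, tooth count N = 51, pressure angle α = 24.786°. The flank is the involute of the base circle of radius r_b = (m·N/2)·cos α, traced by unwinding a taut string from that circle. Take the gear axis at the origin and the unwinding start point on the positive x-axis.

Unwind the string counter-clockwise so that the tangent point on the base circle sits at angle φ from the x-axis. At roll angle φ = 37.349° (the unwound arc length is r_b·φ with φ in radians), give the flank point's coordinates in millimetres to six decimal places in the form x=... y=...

pitch radius r_p = m·N/2 = 2.132·51/2 = 54.366000
base radius r_b = r_p·cos α = 54.366000·cos 24.786° = 49.357801
roll angle φ = 37.349° = 0.65186302 rad
x = r_b·(cos φ + φ·sin φ) = 49.357801·(0.79495494 + 0.65186302·0.60666848) = 58.756498
y = r_b·(sin φ − φ·cos φ) = 49.357801·(0.60666848 − 0.65186302·0.79495494) = 4.366524

x=58.756498 y=4.366524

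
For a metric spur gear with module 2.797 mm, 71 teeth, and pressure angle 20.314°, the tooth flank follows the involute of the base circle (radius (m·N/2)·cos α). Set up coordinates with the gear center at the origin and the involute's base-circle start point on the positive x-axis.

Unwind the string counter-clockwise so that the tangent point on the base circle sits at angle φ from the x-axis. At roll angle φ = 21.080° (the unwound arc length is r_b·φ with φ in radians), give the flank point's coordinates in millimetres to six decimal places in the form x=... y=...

pitch radius r_p = m·N/2 = 2.797·71/2 = 99.293500
base radius r_b = r_p·cos α = 99.293500·cos 20.314° = 93.117855
roll angle φ = 21.080° = 0.36791541 rad
x = r_b·(cos φ + φ·sin φ) = 93.117855·(0.93307914 + 0.36791541·0.35967112) = 99.208478
y = r_b·(sin φ − φ·cos φ) = 93.117855·(0.35967112 − 0.36791541·0.93307914) = 1.524985

x=99.208478 y=1.524985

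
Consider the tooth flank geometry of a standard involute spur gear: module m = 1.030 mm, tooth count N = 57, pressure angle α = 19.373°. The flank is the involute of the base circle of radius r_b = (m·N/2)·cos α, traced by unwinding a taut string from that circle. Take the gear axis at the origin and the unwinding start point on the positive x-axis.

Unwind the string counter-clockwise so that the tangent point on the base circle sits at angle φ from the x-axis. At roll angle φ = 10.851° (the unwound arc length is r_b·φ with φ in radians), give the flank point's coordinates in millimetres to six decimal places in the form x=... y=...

x=28.185078 y=0.062478

pitch radius r_p = m·N/2 = 1.030·57/2 = 29.355000
base radius r_b = r_p·cos α = 29.355000·cos 19.373° = 27.692893
roll angle φ = 10.851° = 0.18938568 rad
x = r_b·(cos φ + φ·sin φ) = 27.692893·(0.98212007 + 0.18938568·0.18825559) = 28.185078
y = r_b·(sin φ − φ·cos φ) = 27.692893·(0.18825559 − 0.18938568·0.98212007) = 0.062478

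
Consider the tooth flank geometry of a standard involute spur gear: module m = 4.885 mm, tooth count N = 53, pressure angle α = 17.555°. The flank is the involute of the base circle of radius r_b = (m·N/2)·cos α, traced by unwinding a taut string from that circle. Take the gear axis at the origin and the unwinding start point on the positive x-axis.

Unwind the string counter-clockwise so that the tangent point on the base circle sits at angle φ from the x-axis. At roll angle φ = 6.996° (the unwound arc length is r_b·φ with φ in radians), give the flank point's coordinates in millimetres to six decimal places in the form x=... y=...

x=124.340266 y=0.074784

pitch radius r_p = m·N/2 = 4.885·53/2 = 129.452500
base radius r_b = r_p·cos α = 129.452500·cos 17.555° = 123.423619
roll angle φ = 6.996° = 0.12210323 rad
x = r_b·(cos φ + φ·sin φ) = 123.423619·(0.99255466 + 0.12210323·0.12180005) = 124.340266
y = r_b·(sin φ − φ·cos φ) = 123.423619·(0.12180005 − 0.12210323·0.99255466) = 0.074784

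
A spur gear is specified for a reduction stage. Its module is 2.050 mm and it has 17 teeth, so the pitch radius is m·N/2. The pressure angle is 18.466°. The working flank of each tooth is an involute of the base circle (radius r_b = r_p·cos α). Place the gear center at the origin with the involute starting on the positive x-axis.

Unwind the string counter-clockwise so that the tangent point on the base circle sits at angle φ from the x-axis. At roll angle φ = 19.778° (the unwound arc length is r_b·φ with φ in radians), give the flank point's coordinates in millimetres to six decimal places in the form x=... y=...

pitch radius r_p = m·N/2 = 2.050·17/2 = 17.425000
base radius r_b = r_p·cos α = 17.425000·cos 18.466° = 16.527818
roll angle φ = 19.778° = 0.34519122 rad
x = r_b·(cos φ + φ·sin φ) = 16.527818·(0.94101077 + 0.34519122·0.33837662) = 17.483380
y = r_b·(sin φ − φ·cos φ) = 16.527818·(0.33837662 − 0.34519122·0.94101077) = 0.223918

x=17.483380 y=0.223918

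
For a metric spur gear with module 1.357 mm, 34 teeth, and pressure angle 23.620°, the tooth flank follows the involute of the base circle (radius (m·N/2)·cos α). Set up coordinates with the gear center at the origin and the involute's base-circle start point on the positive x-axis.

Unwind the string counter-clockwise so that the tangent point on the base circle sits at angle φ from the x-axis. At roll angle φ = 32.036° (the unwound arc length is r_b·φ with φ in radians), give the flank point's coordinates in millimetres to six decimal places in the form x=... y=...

x=24.186502 y=1.193485

pitch radius r_p = m·N/2 = 1.357·34/2 = 23.069000
base radius r_b = r_p·cos α = 23.069000·cos 23.620° = 21.136347
roll angle φ = 32.036° = 0.55913368 rad
x = r_b·(cos φ + φ·sin φ) = 21.136347·(0.84771497 + 0.55913368·0.53045200) = 24.186502
y = r_b·(sin φ − φ·cos φ) = 21.136347·(0.53045200 − 0.55913368·0.84771497) = 1.193485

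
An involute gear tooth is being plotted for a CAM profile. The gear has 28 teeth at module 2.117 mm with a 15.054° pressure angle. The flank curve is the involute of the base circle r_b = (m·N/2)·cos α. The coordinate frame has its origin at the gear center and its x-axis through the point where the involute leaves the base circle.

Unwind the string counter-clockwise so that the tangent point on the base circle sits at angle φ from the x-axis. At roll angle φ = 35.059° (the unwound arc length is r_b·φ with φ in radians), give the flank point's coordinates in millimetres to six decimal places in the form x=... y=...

x=33.487716 y=2.104959

pitch radius r_p = m·N/2 = 2.117·28/2 = 29.638000
base radius r_b = r_p·cos α = 29.638000·cos 15.054° = 28.620867
roll angle φ = 35.059° = 0.61189498 rad
x = r_b·(cos φ + φ·sin φ) = 28.620867·(0.81856097 + 0.61189498·0.57441965) = 33.487716
y = r_b·(sin φ − φ·cos φ) = 28.620867·(0.57441965 − 0.61189498·0.81856097) = 2.104959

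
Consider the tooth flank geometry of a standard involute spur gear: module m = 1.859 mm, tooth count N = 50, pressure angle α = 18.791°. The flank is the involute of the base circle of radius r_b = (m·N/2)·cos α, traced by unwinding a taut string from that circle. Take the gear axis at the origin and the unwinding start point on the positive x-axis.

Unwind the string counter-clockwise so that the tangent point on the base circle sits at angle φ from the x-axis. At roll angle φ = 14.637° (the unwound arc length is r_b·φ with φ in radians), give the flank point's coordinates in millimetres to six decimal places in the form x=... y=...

x=45.410227 y=0.242919

pitch radius r_p = m·N/2 = 1.859·50/2 = 46.475000
base radius r_b = r_p·cos α = 46.475000·cos 18.791° = 43.997876
roll angle φ = 14.637° = 0.25546384 rad
x = r_b·(cos φ + φ·sin φ) = 43.997876·(0.96754619 + 0.25546384·0.25269422) = 45.410227
y = r_b·(sin φ − φ·cos φ) = 43.997876·(0.25269422 − 0.25546384·0.96754619) = 0.242919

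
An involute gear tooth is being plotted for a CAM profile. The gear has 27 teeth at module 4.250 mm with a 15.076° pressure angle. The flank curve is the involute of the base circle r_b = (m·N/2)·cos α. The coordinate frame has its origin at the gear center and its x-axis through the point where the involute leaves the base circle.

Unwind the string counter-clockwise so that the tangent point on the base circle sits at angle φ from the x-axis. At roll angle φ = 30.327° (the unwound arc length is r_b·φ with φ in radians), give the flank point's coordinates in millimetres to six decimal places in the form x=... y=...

x=62.625688 y=2.662529

pitch radius r_p = m·N/2 = 4.250·27/2 = 57.375000
base radius r_b = r_p·cos α = 57.375000·cos 15.076° = 55.400248
roll angle φ = 30.327° = 0.52930600 rad
x = r_b·(cos φ + φ·sin φ) = 55.400248·(0.86315770 + 0.52930600·0.50493443) = 62.625688
y = r_b·(sin φ − φ·cos φ) = 55.400248·(0.50493443 − 0.52930600·0.86315770) = 2.662529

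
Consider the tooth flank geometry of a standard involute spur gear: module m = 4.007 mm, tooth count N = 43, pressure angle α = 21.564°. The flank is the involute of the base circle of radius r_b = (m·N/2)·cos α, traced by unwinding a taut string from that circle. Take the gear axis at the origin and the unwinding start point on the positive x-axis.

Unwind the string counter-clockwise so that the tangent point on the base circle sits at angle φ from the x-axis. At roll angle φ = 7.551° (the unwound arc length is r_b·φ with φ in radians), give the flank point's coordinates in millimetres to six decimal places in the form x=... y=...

x=80.813391 y=0.061026

pitch radius r_p = m·N/2 = 4.007·43/2 = 86.150500
base radius r_b = r_p·cos α = 86.150500·cos 21.564° = 80.120620
roll angle φ = 7.551° = 0.13178981 rad
x = r_b·(cos φ + φ·sin φ) = 80.120620·(0.99132828 + 0.13178981·0.13140864) = 80.813391
y = r_b·(sin φ − φ·cos φ) = 80.120620·(0.13140864 − 0.13178981·0.99132828) = 0.061026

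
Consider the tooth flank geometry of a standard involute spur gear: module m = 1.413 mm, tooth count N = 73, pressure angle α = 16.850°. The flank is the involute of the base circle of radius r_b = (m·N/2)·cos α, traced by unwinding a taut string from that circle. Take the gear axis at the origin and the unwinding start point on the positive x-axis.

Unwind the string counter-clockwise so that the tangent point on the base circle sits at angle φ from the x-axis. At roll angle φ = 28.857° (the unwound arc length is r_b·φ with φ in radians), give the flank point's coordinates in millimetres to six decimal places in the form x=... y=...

pitch radius r_p = m·N/2 = 1.413·73/2 = 51.574500
base radius r_b = r_p·cos α = 51.574500·cos 16.850° = 49.360247
roll angle φ = 28.857° = 0.50364966 rad
x = r_b·(cos φ + φ·sin φ) = 49.360247·(0.87582698 + 0.50364966·0.48262522) = 55.229230
y = r_b·(sin φ − φ·cos φ) = 49.360247·(0.48262522 − 0.50364966·0.87582698) = 2.049203

x=55.229230 y=2.049203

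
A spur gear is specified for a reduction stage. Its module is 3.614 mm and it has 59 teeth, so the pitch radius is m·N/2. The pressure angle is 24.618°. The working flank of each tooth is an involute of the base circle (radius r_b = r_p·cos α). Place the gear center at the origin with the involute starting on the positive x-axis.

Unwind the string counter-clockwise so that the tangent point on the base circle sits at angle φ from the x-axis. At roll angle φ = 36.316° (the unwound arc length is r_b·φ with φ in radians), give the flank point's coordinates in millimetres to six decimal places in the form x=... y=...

x=114.479313 y=7.900968

pitch radius r_p = m·N/2 = 3.614·59/2 = 106.613000
base radius r_b = r_p·cos α = 106.613000·cos 24.618° = 96.922442
roll angle φ = 36.316° = 0.63383377 rad
x = r_b·(cos φ + φ·sin φ) = 96.922442·(0.80576293 + 0.63383377·0.59223821) = 114.479313
y = r_b·(sin φ − φ·cos φ) = 96.922442·(0.59223821 − 0.63383377·0.80576293) = 7.900968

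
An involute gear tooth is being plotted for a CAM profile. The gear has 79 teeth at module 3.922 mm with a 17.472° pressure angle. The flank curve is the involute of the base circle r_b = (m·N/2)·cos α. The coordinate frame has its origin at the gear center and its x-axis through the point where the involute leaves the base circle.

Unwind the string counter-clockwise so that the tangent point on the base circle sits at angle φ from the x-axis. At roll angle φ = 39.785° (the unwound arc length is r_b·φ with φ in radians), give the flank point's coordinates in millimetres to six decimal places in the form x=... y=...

x=179.215991 y=15.709906

pitch radius r_p = m·N/2 = 3.922·79/2 = 154.919000
base radius r_b = r_p·cos α = 154.919000·cos 17.472° = 147.771624
roll angle φ = 39.785° = 0.69437924 rad
x = r_b·(cos φ + φ·sin φ) = 147.771624·(0.76845108 + 0.69437924·0.63990854) = 179.215991
y = r_b·(sin φ − φ·cos φ) = 147.771624·(0.63990854 − 0.69437924·0.76845108) = 15.709906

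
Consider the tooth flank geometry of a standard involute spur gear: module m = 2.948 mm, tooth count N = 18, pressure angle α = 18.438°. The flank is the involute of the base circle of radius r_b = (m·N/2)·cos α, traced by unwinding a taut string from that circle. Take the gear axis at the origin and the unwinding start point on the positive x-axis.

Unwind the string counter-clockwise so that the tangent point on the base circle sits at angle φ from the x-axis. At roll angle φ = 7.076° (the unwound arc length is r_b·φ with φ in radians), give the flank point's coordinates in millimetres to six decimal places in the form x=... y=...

pitch radius r_p = m·N/2 = 2.948·18/2 = 26.532000
base radius r_b = r_p·cos α = 26.532000·cos 18.438° = 25.170018
roll angle φ = 7.076° = 0.12349950 rad
x = r_b·(cos φ + φ·sin φ) = 25.170018·(0.99238362 + 0.12349950·0.12318580) = 25.361235
y = r_b·(sin φ − φ·cos φ) = 25.170018·(0.12318580 − 0.12349950·0.99238362) = 0.015780

x=25.361235 y=0.015780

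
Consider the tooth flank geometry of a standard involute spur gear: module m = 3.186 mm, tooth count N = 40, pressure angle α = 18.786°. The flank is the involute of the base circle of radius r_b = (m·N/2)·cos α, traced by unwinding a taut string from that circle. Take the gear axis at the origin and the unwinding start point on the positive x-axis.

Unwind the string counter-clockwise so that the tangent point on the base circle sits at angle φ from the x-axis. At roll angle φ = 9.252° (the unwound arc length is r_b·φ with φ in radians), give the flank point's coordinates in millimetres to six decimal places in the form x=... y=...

x=61.106884 y=0.084447

pitch radius r_p = m·N/2 = 3.186·40/2 = 63.720000
base radius r_b = r_p·cos α = 63.720000·cos 18.786° = 60.325507
roll angle φ = 9.252° = 0.16147786 rad
x = r_b·(cos φ + φ·sin φ) = 60.325507·(0.98699075 + 0.16147786·0.16077702) = 61.106884
y = r_b·(sin φ − φ·cos φ) = 60.325507·(0.16077702 − 0.16147786·0.98699075) = 0.084447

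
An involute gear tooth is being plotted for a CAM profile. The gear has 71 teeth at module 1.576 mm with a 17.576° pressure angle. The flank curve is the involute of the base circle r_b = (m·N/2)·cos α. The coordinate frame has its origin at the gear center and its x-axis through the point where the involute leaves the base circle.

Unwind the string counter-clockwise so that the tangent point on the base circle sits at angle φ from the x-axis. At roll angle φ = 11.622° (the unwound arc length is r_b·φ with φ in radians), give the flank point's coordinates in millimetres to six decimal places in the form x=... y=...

pitch radius r_p = m·N/2 = 1.576·71/2 = 55.948000
base radius r_b = r_p·cos α = 55.948000·cos 17.576° = 53.336193
roll angle φ = 11.622° = 0.20284217 rad
x = r_b·(cos φ + φ·sin φ) = 53.336193·(0.97949797 + 0.20284217·0.20145404) = 54.422189
y = r_b·(sin φ − φ·cos φ) = 53.336193·(0.20145404 − 0.20284217·0.97949797) = 0.147770

x=54.422189 y=0.147770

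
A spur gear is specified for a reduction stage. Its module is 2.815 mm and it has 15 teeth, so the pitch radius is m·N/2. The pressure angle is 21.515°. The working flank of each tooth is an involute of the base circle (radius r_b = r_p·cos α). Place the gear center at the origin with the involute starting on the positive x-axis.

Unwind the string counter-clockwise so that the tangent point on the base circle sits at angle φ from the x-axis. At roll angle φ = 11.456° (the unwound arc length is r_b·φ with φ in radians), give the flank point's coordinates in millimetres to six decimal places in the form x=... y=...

x=20.030111 y=0.052125

pitch radius r_p = m·N/2 = 2.815·15/2 = 21.112500
base radius r_b = r_p·cos α = 21.112500·cos 21.515° = 19.641414
roll angle φ = 11.456° = 0.19994492 rad
x = r_b·(cos φ + φ·sin φ) = 19.641414·(0.98007752 + 0.19994492·0.19861535) = 20.030111
y = r_b·(sin φ − φ·cos φ) = 19.641414·(0.19861535 − 0.19994492·0.98007752) = 0.052125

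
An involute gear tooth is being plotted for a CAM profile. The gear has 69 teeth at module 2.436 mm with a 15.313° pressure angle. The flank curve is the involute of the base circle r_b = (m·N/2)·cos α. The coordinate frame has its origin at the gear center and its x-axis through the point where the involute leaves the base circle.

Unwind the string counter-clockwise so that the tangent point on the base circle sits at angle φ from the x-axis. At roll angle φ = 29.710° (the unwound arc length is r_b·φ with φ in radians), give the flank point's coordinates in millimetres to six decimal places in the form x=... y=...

pitch radius r_p = m·N/2 = 2.436·69/2 = 84.042000
base radius r_b = r_p·cos α = 84.042000·cos 15.313° = 81.058301
roll angle φ = 29.710° = 0.51853732 rad
x = r_b·(cos φ + φ·sin φ) = 81.058301·(0.86854503 + 0.51853732·0.49561027) = 91.234153
y = r_b·(sin φ − φ·cos φ) = 81.058301·(0.49561027 − 0.51853732·0.86854503) = 3.666855

x=91.234153 y=3.666855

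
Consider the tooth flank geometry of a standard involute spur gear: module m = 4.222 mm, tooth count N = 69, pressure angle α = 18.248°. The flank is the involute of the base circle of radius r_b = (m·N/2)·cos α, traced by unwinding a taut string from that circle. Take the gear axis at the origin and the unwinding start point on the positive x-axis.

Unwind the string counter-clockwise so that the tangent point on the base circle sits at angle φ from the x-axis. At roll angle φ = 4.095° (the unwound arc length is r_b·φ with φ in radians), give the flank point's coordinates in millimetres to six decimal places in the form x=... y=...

x=138.686680 y=0.016826

pitch radius r_p = m·N/2 = 4.222·69/2 = 145.659000
base radius r_b = r_p·cos α = 145.659000·cos 18.248° = 138.333817
roll angle φ = 4.095° = 0.07147123 rad
x = r_b·(cos φ + φ·sin φ) = 138.333817·(0.99744702 + 0.07147123·0.07141040) = 138.686680
y = r_b·(sin φ − φ·cos φ) = 138.333817·(0.07141040 − 0.07147123·0.99744702) = 0.016826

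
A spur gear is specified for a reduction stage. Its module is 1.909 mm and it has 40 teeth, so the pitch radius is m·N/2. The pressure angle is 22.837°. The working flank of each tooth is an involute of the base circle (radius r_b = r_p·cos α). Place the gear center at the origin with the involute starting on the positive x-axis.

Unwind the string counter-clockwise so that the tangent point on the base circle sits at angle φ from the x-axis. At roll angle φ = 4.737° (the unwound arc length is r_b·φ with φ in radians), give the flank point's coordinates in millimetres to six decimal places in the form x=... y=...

pitch radius r_p = m·N/2 = 1.909·40/2 = 38.180000
base radius r_b = r_p·cos α = 38.180000·cos 22.837° = 35.187173
roll angle φ = 4.737° = 0.08267625 rad
x = r_b·(cos φ + φ·sin φ) = 35.187173·(0.99658427 + 0.08267625·0.08258209) = 35.307226
y = r_b·(sin φ − φ·cos φ) = 35.187173·(0.08258209 − 0.08267625·0.99658427) = 0.006624

x=35.307226 y=0.006624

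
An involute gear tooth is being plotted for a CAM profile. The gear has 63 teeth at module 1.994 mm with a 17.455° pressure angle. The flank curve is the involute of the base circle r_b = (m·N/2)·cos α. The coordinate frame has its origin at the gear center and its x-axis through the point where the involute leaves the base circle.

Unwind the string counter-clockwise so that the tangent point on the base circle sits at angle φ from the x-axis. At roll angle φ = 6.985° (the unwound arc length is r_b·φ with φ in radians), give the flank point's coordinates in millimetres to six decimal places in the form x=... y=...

x=60.362345 y=0.036135

pitch radius r_p = m·N/2 = 1.994·63/2 = 62.811000
base radius r_b = r_p·cos α = 62.811000·cos 17.455° = 59.918731
roll angle φ = 6.985° = 0.12191125 rad
x = r_b·(cos φ + φ·sin φ) = 59.918731·(0.99257802 + 0.12191125·0.12160949) = 60.362345
y = r_b·(sin φ − φ·cos φ) = 59.918731·(0.12160949 − 0.12191125·0.99257802) = 0.036135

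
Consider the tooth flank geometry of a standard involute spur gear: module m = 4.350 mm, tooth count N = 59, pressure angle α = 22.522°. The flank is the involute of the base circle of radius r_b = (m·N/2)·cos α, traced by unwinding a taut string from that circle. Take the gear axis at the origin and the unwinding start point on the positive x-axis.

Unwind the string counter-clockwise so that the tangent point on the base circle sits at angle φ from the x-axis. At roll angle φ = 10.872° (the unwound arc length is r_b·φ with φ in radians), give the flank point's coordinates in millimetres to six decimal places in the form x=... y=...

pitch radius r_p = m·N/2 = 4.350·59/2 = 128.325000
base radius r_b = r_p·cos α = 128.325000·cos 22.522° = 118.537976
roll angle φ = 10.872° = 0.18975220 rad
x = r_b·(cos φ + φ·sin φ) = 118.537976·(0.98205100 + 0.18975220·0.18861554) = 120.652838
y = r_b·(sin φ − φ·cos φ) = 118.537976·(0.18861554 − 0.18975220·0.98205100) = 0.268988

x=120.652838 y=0.268988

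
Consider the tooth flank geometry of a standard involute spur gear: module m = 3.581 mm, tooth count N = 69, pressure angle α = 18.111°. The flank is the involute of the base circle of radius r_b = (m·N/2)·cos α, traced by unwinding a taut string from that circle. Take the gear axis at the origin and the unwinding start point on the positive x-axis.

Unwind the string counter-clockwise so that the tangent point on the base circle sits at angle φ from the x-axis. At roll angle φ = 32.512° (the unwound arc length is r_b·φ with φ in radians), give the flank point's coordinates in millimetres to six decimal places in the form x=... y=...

x=134.833455 y=6.923865

pitch radius r_p = m·N/2 = 3.581·69/2 = 123.544500
base radius r_b = r_p·cos α = 123.544500·cos 18.111° = 117.423620
roll angle φ = 32.512° = 0.56744145 rad
x = r_b·(cos φ + φ·sin φ) = 117.423620·(0.84327890 + 0.56744145·0.53747624) = 134.833455
y = r_b·(sin φ − φ·cos φ) = 117.423620·(0.53747624 − 0.56744145·0.84327890) = 6.923865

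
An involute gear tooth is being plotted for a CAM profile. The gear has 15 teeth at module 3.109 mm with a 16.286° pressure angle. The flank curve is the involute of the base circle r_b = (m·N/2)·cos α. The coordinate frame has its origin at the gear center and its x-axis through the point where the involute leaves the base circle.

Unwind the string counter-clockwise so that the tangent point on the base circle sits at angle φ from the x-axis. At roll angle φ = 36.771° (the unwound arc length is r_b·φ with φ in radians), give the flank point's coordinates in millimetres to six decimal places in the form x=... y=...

pitch radius r_p = m·N/2 = 3.109·15/2 = 23.317500
base radius r_b = r_p·cos α = 23.317500·cos 16.286° = 22.381858
roll angle φ = 36.771° = 0.64177502 rad
x = r_b·(cos φ + φ·sin φ) = 22.381858·(0.80103446 + 0.64177502·0.59861824) = 26.527263
y = r_b·(sin φ − φ·cos φ) = 22.381858·(0.59861824 − 0.64177502·0.80103446) = 1.892035

x=26.527263 y=1.892035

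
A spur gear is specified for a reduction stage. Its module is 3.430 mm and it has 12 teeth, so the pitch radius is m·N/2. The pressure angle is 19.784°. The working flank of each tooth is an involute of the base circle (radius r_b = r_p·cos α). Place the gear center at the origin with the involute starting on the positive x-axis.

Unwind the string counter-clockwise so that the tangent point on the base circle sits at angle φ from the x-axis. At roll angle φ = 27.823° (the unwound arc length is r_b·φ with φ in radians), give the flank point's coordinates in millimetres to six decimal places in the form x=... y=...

x=21.515686 y=0.721889

pitch radius r_p = m·N/2 = 3.430·12/2 = 20.580000
base radius r_b = r_p·cos α = 20.580000·cos 19.784° = 19.365272
roll angle φ = 27.823° = 0.48560296 rad
x = r_b·(cos φ + φ·sin φ) = 19.365272·(0.88439368 + 0.48560296·0.46674170) = 21.515686
y = r_b·(sin φ − φ·cos φ) = 19.365272·(0.46674170 − 0.48560296·0.88439368) = 0.721889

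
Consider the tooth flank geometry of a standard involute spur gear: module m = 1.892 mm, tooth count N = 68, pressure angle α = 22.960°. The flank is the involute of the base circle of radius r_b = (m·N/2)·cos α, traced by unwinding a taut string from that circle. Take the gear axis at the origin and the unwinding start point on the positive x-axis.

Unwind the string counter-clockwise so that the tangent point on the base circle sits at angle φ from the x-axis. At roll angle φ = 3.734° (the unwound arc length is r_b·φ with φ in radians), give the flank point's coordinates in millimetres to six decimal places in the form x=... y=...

pitch radius r_p = m·N/2 = 1.892·68/2 = 64.328000
base radius r_b = r_p·cos α = 64.328000·cos 22.960° = 59.231769
roll angle φ = 3.734° = 0.06517059 rad
x = r_b·(cos φ + φ·sin φ) = 59.231769·(0.99787715 + 0.06517059·0.06512447) = 59.357421
y = r_b·(sin φ − φ·cos φ) = 59.231769·(0.06512447 − 0.06517059·0.99787715) = 0.005463

x=59.357421 y=0.005463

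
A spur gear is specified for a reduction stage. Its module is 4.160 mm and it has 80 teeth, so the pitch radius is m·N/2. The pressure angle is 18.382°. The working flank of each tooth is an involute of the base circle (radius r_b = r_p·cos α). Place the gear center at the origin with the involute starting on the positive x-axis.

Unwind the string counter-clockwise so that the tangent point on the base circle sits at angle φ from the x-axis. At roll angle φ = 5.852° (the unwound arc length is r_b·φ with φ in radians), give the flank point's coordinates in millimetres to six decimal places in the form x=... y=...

pitch radius r_p = m·N/2 = 4.160·80/2 = 166.400000
base radius r_b = r_p·cos α = 166.400000·cos 18.382° = 157.909461
roll angle φ = 5.852° = 0.10213667 rad
x = r_b·(cos φ + φ·sin φ) = 157.909461·(0.99478858 + 0.10213667·0.10195918) = 158.730962
y = r_b·(sin φ − φ·cos φ) = 157.909461·(0.10195918 − 0.10213667·0.99478858) = 0.056025

x=158.730962 y=0.056025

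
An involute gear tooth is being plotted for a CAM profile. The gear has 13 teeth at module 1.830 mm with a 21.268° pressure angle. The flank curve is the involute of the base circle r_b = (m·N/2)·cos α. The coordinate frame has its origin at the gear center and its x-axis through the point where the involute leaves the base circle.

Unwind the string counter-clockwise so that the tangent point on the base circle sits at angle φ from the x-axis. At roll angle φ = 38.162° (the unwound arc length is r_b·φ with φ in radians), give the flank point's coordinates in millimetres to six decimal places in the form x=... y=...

x=13.277602 y=1.044107

pitch radius r_p = m·N/2 = 1.830·13/2 = 11.895000
base radius r_b = r_p·cos α = 11.895000·cos 21.268° = 11.084879
roll angle φ = 38.162° = 0.66605255 rad
x = r_b·(cos φ + φ·sin φ) = 11.084879·(0.78626686 + 0.66605255·0.61788706) = 13.277602
y = r_b·(sin φ − φ·cos φ) = 11.084879·(0.61788706 − 0.66605255·0.78626686) = 1.044107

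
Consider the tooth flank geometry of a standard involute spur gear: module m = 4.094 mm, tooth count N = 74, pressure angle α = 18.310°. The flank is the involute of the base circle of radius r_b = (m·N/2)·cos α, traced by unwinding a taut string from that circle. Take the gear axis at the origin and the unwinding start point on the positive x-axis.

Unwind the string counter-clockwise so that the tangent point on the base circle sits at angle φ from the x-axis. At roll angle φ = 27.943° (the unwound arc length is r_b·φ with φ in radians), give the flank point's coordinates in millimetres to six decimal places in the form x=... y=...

x=159.907548 y=5.429381

pitch radius r_p = m·N/2 = 4.094·74/2 = 151.478000
base radius r_b = r_p·cos α = 151.478000·cos 18.310° = 143.808769
roll angle φ = 27.943° = 0.48769735 rad
x = r_b·(cos φ + φ·sin φ) = 143.808769·(0.88341420 + 0.48769735·0.46859294) = 159.907548
y = r_b·(sin φ − φ·cos φ) = 143.808769·(0.46859294 − 0.48769735·0.88341420) = 5.429381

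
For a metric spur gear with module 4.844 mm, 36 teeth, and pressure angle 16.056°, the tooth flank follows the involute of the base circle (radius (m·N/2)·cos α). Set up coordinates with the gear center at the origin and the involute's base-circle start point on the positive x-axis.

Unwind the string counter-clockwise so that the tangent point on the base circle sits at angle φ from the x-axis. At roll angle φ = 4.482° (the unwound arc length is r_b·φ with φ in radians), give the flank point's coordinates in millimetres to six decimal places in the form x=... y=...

pitch radius r_p = m·N/2 = 4.844·36/2 = 87.192000
base radius r_b = r_p·cos α = 87.192000·cos 16.056° = 83.790800
roll angle φ = 4.482° = 0.07822566 rad
x = r_b·(cos φ + φ·sin φ) = 83.790800·(0.99694193 + 0.07822566·0.07814590) = 84.046776
y = r_b·(sin φ − φ·cos φ) = 83.790800·(0.07814590 − 0.07822566·0.99694193) = 0.013362

x=84.046776 y=0.013362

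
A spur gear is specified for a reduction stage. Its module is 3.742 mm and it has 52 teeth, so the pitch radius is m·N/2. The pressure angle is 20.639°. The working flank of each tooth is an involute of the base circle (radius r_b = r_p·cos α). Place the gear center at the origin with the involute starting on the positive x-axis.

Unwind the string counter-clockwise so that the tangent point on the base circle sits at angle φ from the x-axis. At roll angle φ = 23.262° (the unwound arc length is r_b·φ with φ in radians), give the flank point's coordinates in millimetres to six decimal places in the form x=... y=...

x=98.245296 y=1.997771

pitch radius r_p = m·N/2 = 3.742·52/2 = 97.292000
base radius r_b = r_p·cos α = 97.292000·cos 20.639° = 91.047783
roll angle φ = 23.262° = 0.40599849 rad
x = r_b·(cos φ + φ·sin φ) = 91.047783·(0.91870852 + 0.40599849·0.39493628) = 98.245296
y = r_b·(sin φ − φ·cos φ) = 91.047783·(0.39493628 − 0.40599849·0.91870852) = 1.997771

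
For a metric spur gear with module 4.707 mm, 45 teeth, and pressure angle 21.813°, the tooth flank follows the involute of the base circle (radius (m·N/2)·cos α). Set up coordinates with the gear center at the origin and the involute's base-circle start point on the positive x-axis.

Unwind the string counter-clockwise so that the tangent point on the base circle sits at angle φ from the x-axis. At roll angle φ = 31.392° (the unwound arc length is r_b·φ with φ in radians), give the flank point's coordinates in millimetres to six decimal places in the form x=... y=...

pitch radius r_p = m·N/2 = 4.707·45/2 = 105.907500
base radius r_b = r_p·cos α = 105.907500·cos 21.813° = 98.324686
roll angle φ = 31.392° = 0.54789376 rad
x = r_b·(cos φ + φ·sin φ) = 98.324686·(0.85362354 + 0.54789376·0.52089045) = 111.993407
y = r_b·(sin φ − φ·cos φ) = 98.324686·(0.52089045 − 0.54789376·0.85362354) = 5.230425

x=111.993407 y=5.230425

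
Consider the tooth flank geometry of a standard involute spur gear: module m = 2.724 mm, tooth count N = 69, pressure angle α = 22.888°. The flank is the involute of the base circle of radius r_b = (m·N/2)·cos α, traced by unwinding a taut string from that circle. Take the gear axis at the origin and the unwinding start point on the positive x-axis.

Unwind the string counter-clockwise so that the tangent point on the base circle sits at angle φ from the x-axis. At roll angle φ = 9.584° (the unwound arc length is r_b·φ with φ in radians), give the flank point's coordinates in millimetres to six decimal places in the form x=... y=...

pitch radius r_p = m·N/2 = 2.724·69/2 = 93.978000
base radius r_b = r_p·cos α = 93.978000·cos 22.888° = 86.578819
roll angle φ = 9.584° = 0.16727236 rad
x = r_b·(cos φ + φ·sin φ) = 86.578819·(0.98604257 + 0.16727236·0.16649340) = 87.781599
y = r_b·(sin φ − φ·cos φ) = 86.578819·(0.16649340 − 0.16727236·0.98604257) = 0.134694

x=87.781599 y=0.134694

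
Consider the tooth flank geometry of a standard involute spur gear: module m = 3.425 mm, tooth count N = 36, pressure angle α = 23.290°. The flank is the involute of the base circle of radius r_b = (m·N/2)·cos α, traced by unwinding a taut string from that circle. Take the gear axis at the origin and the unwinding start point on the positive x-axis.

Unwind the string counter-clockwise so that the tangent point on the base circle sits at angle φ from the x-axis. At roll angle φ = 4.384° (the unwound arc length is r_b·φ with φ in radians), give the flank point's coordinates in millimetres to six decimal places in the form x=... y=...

x=56.791994 y=0.008451

pitch radius r_p = m·N/2 = 3.425·36/2 = 61.650000
base radius r_b = r_p·cos α = 61.650000·cos 23.290° = 56.626475
roll angle φ = 4.384° = 0.07651523 rad
x = r_b·(cos φ + φ·sin φ) = 56.626475·(0.99707414 + 0.07651523·0.07644060) = 56.791994
y = r_b·(sin φ − φ·cos φ) = 56.626475·(0.07644060 − 0.07651523·0.99707414) = 0.008451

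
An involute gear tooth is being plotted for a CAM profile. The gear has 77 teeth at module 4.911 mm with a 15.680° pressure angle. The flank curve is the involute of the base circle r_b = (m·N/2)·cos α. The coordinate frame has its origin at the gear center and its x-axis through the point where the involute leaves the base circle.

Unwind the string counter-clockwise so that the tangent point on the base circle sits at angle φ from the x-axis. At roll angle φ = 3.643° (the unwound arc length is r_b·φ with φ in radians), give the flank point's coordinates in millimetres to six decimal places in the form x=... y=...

pitch radius r_p = m·N/2 = 4.911·77/2 = 189.073500
base radius r_b = r_p·cos α = 189.073500·cos 15.680° = 182.037346
roll angle φ = 3.643° = 0.06358234 rad
x = r_b·(cos φ + φ·sin φ) = 182.037346·(0.99797932 + 0.06358234·0.06353951) = 182.404937
y = r_b·(sin φ − φ·cos φ) = 182.037346·(0.06353951 − 0.06358234·0.99797932) = 0.015591

x=182.404937 y=0.015591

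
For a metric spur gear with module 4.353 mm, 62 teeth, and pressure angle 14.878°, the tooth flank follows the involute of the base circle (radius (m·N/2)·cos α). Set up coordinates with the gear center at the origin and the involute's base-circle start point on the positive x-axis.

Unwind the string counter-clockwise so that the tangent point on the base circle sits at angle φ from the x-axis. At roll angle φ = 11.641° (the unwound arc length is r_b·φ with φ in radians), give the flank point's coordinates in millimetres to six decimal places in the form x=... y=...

x=133.083106 y=0.363102

pitch radius r_p = m·N/2 = 4.353·62/2 = 134.943000
base radius r_b = r_p·cos α = 134.943000·cos 14.878° = 130.419001
roll angle φ = 11.641° = 0.20317378 rad
x = r_b·(cos φ + φ·sin φ) = 130.419001·(0.97943111 + 0.20317378·0.20177884) = 133.083106
y = r_b·(sin φ − φ·cos φ) = 130.419001·(0.20177884 − 0.20317378·0.97943111) = 0.363102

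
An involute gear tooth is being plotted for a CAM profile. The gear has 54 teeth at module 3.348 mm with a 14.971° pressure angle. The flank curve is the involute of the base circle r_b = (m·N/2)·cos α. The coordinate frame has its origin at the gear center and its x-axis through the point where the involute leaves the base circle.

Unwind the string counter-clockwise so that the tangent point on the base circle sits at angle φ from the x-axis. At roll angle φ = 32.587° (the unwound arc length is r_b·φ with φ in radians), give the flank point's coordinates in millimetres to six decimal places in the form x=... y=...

pitch radius r_p = m·N/2 = 3.348·54/2 = 90.396000
base radius r_b = r_p·cos α = 90.396000·cos 14.971° = 87.327662
roll angle φ = 32.587° = 0.56875044 rad
x = r_b·(cos φ + φ·sin φ) = 87.327662·(0.84257462 + 0.56875044·0.53857962) = 100.330054
y = r_b·(sin φ − φ·cos φ) = 87.327662·(0.53857962 − 0.56875044·0.84257462) = 5.184201

x=100.330054 y=5.184201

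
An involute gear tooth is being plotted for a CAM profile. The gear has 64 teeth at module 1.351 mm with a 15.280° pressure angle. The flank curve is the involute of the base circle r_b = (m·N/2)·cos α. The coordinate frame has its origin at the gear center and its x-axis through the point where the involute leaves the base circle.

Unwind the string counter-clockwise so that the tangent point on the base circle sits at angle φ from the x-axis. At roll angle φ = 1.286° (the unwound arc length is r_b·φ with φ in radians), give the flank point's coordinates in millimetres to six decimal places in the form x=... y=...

pitch radius r_p = m·N/2 = 1.351·64/2 = 43.232000
base radius r_b = r_p·cos α = 43.232000·cos 15.280° = 41.703726
roll angle φ = 1.286° = 0.02244493 rad
x = r_b·(cos φ + φ·sin φ) = 41.703726·(0.99974812 + 0.02244493·0.02244305) = 41.714229
y = r_b·(sin φ − φ·cos φ) = 41.703726·(0.02244305 − 0.02244493·0.99974812) = 0.000157

x=41.714229 y=0.000157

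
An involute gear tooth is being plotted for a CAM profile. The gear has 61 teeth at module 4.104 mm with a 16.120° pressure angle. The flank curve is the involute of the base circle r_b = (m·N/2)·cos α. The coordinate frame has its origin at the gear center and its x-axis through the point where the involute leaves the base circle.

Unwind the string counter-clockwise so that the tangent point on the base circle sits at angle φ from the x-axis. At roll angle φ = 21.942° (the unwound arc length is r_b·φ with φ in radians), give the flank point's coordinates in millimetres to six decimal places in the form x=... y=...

x=128.747724 y=2.218420

pitch radius r_p = m·N/2 = 4.104·61/2 = 125.172000
base radius r_b = r_p·cos α = 125.172000·cos 16.120° = 120.250524
roll angle φ = 21.942° = 0.38296014 rad
x = r_b·(cos φ + φ·sin φ) = 120.250524·(0.92756259 + 0.38296014·0.37366782) = 128.747724
y = r_b·(sin φ − φ·cos φ) = 120.250524·(0.37366782 − 0.38296014·0.92756259) = 2.218420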